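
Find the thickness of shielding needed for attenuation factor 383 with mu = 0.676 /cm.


x = ln(factor) / mu
x = ln(383) / 0.676
x = 8.7989 cm

8.7989


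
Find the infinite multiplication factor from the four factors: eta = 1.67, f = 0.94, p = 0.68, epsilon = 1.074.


k_inf = eta * f * p * epsilon
k_inf = 1.67 * 0.94 * 0.68 * 1.074
k_inf = 1.1465

1.1465


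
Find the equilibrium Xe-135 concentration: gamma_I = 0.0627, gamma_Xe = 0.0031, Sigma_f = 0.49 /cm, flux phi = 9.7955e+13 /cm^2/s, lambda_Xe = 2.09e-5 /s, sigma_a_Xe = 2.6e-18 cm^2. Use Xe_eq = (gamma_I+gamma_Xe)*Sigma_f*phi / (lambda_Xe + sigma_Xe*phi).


Xe_eq = (gamma_I + gamma_Xe) * Sigma_f * phi / (lambda_Xe + sigma_Xe * phi)
Numerator = (0.0627 + 0.0031) * 0.49 * 9.7955e+13 = 3.158265e+12
Denominator = 2.09e-5 + 2.6e-18 * 9.7955e+13 = 2.755830e-04
Xe_eq = 3.158265e+12 / 2.755830e-04 = 1.1460e+16 /cm^3

1.1460e+16


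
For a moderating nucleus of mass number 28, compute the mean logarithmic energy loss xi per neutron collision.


xi = 1 + (A-1)^2/(2A) * ln((A-1)/(A+1))
xi = 1 + (28-1)^2/(2*28) * ln((28-1)/(28 +1))
xi = 0.069757

0.069757


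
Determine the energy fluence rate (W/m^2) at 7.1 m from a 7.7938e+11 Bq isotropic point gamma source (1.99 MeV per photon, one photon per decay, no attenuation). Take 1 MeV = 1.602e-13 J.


psi = A * E * 1.602e-13 / (4*pi*r^2)
psi = 7.7938e+11 * 1.99 * 1.602e-13 / (4*pi*7.1^2)
psi = 3.9223e-04 W/m^2

3.9223e-04


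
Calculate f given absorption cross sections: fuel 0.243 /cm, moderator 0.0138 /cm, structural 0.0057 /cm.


f = Sigma_a_fuel / (Sigma_a_fuel + Sigma_a_mod + Sigma_a_other)
f = 0.243 / (0.243 + 0.0138 + 0.0057)
f = 0.92571

0.92571


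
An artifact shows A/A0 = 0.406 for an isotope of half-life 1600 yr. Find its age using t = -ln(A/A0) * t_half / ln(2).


lambda = ln(2) / t_half = ln(2) / 1600 = 4.332170e-04 /yr
t = -ln(A/A0) / lambda
t = -ln(0.406) / 4.332170e-04
t = 2080.7 yr

2080.7


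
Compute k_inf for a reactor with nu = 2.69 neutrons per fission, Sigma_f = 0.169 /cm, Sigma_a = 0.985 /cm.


k_inf = nu * Sigma_f / Sigma_a
k_inf = 2.69 * 0.169 / 0.985
k_inf = 0.46153

0.46153


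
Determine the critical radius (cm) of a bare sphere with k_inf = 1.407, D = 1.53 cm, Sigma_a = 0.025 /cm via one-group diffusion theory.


L^2 = D / Sigma_a = 1.53 / 0.025 = 61.20000 cm^2
B_m^2 = (k_inf - 1) / L^2 = (1.407 - 1) / 61.20000 = 0.006650327 /cm^2
For a bare sphere: B_g = pi/R, so R_c = pi / sqrt(B_m^2)
R_c = pi / sqrt(0.006650327) = 38.524 cm

38.524


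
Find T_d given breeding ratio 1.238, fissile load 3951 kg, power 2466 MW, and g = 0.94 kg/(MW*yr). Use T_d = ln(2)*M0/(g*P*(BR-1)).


Breeding gain G = BR - 1 = 1.238 - 1 = 0.238
Fissile production rate = g * P * G = 0.94 * 2466 * 0.238 = 551.69352 kg/yr
T_d = ln(2) * M0 / (g * P * G)
T_d = ln(2) * 3951 / 551.69352 = 4.9640 yr

4.9640


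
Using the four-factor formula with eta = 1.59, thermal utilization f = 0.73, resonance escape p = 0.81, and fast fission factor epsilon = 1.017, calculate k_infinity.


k_inf = eta * f * p * epsilon
k_inf = 1.59 * 0.73 * 0.81 * 1.017
k_inf = 0.95615

0.95615


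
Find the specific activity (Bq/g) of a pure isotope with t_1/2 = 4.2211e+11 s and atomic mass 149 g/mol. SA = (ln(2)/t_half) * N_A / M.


lambda = ln(2) / t_half = ln(2) / 4.2211e+11 = 1.642101e-12 /s
SA = lambda * N_A / M
SA = 1.642101e-12 * 6.022e23 / 149
SA = 6.6367e+09 Bq/g

6.6367e+09


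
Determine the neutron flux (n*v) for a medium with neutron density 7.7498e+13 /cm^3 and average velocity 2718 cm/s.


phi = n * v
phi = 7.7498e+13 * 2718
phi = 2.1064e+17 /cm^2/s

2.1064e+17


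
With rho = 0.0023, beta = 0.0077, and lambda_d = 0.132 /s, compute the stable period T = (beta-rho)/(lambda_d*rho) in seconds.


T = (beta - rho) / (lambda_d * rho)
T = (0.0077 - 0.0023) / (0.132 * 0.0023)
T = 17.787 s

17.787


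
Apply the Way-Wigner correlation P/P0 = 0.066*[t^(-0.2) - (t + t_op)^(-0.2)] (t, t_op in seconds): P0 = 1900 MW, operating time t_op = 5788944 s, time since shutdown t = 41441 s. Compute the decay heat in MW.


P/P0 = 0.066 * [t^(-0.2) - (t + t_op)^(-0.2)]
P/P0 = 0.066 * [41441^(-0.2) - (41441 + 5788944)^(-0.2)]
P/P0 = 0.066 * [0.1192653 - 0.04434662] = 0.004944633
P = 1900 * 0.004944633 = 9.3948 MW

9.3948


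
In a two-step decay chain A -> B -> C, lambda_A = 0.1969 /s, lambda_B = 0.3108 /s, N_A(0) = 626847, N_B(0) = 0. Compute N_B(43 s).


N_B(t) = lambda_A * N_A0 / (lambda_B - lambda_A) * [exp(-lambda_A*t) - exp(-lambda_B*t)]
exp(-0.1969*43) = 2.103579e-04; exp(-0.3108*43) = 1.570055e-06
N_B = 0.1969 * 626847 / (0.3108 - 0.1969) * (2.103579e-04 - 1.570055e-06)
N_B = 226.25

226.25


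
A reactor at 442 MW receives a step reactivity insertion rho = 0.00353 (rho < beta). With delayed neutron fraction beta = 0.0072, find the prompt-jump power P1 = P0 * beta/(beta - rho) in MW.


P1/P0 = beta / (beta - rho)
P1/P0 = 0.0072 / (0.0072 - 0.00353) = 1.961853
P1 = 442 * 1.961853 = 867.14 MW

867.14


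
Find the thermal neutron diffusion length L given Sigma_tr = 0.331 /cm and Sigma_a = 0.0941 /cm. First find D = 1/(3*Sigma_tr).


D = 1 / (3 * Sigma_tr) = 1 / (3 * 0.331) = 1.007049 cm
L = sqrt(D / Sigma_a)
L = sqrt(1.007049 / 0.0941)
L = 3.2714 cm

3.2714


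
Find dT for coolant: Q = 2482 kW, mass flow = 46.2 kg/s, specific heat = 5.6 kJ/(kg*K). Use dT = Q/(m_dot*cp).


dT = Q / (m_dot * cp)
dT = 2482 / (46.2 * 5.6)
dT = 9.5934 C

9.5934


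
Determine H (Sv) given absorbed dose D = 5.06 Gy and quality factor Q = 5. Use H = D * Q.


H = D * Q
H = 5.06 * 5
H = 25.300 Sv

25.300


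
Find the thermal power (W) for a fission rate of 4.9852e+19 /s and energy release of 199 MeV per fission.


P = fission_rate * E_MeV * 1.602e-13
P = 4.9852e+19 * 199 * 1.602e-13
P = 1.5893e+09 W

1.5893e+09


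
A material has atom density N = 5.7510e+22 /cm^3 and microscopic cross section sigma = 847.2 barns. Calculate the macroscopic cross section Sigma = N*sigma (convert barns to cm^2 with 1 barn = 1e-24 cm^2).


Sigma = N * sigma_barns * 1e-24
Sigma = 5.7510e+22 * 847.2 * 1e-24
Sigma = 48.722 /cm

48.722


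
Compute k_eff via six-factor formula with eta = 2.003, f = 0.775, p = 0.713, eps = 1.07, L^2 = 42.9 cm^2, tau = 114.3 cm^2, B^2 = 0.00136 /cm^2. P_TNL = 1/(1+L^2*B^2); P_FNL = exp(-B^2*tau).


k_inf = eta*f*p*eps = 2.003*0.775*0.713*1.07 = 1.184284
P_TNL = 1/(1 + L^2*B^2) = 1/(1 + 42.9*0.00136) = 0.9448724
P_FNL = exp(-B^2*tau) = exp(-0.00136*114.3) = 0.8560316
k_eff = k_inf * P_TNL * P_FNL = 1.184284 * 0.9448724 * 0.8560316
k_eff = 0.95790

0.95790


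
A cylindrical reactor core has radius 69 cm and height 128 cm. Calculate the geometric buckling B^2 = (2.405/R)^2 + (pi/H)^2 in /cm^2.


B^2 = (2.405/R)^2 + (pi/H)^2
B^2 = (2.405/69)^2 + (pi/128)^2
B^2 = 0.0018173 /cm^2

0.0018173


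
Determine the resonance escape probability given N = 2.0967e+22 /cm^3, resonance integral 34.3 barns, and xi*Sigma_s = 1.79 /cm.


p = exp(-N * I * 1e-24 / (xi*Sigma_s))
p = exp(-2.0967e+22 * 34.3 * 1e-24 / 1.79)
p = 0.66913

0.66913


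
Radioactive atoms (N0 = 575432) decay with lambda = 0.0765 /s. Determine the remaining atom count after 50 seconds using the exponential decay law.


N = N0 * exp(-lambda * t)
N = 575432 * exp(-0.0765 * 50)
N = 12555

12555


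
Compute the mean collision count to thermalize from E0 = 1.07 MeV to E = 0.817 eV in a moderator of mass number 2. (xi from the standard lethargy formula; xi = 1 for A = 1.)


xi = 1 + (A-1)^2/(2A)*ln((A-1)/(A+1)) = 0.7253469 (for A = 2)
n = ln(E0/E) / xi
n = ln(1.07e6 / 0.817) / 0.7253469
n = ln(1.309670e+06) / 0.7253469 = 19.419

19.419


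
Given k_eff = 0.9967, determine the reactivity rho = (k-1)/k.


rho = (k_eff - 1) / k_eff
rho = (0.9967 - 1) / 0.9967
rho = -0.0033109

-0.0033109


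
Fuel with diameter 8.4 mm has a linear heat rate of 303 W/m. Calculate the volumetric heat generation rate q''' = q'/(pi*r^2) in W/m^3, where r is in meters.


r = D / 2 / 1000 = 8.4 / 2 / 1000 = 0.0042 m
q''' = q' / (pi * r^2)
q''' = 303 / (pi * 0.0042^2)
q''' = 5.4676e+06 W/m^3

5.4676e+06


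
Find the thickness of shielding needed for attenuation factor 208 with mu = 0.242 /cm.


x = ln(factor) / mu
x = ln(208) / 0.242
x = 22.056 cm

22.056


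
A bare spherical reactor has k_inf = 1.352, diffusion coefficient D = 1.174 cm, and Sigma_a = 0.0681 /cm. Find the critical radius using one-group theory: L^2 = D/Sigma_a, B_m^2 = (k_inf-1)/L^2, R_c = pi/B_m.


L^2 = D / Sigma_a = 1.174 / 0.0681 = 17.23935 cm^2
B_m^2 = (k_inf - 1) / L^2 = (1.352 - 1) / 17.23935 = 0.02041840 /cm^2
For a bare sphere: B_g = pi/R, so R_c = pi / sqrt(B_m^2)
R_c = pi / sqrt(0.02041840) = 21.986 cm

21.986


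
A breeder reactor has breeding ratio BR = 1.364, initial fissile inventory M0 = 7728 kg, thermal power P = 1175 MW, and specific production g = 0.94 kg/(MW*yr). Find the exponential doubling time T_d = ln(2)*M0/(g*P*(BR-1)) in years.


Breeding gain G = BR - 1 = 1.364 - 1 = 0.364
Fissile production rate = g * P * G = 0.94 * 1175 * 0.364 = 402.038 kg/yr
T_d = ln(2) * M0 / (g * P * G)
T_d = ln(2) * 7728 / 402.038 = 13.324 yr

13.324


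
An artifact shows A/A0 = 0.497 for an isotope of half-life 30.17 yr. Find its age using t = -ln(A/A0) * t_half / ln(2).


lambda = ln(2) / t_half = ln(2) / 30.17 = 0.02297472 /yr
t = -ln(A/A0) / lambda
t = -ln(0.497) / 0.02297472
t = 30.432 yr

30.432


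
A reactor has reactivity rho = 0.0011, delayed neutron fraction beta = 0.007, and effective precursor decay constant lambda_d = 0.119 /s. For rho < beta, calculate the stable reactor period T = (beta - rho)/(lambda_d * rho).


T = (beta - rho) / (lambda_d * rho)
T = (0.007 - 0.0011) / (0.119 * 0.0011)
T = 45.073 s

45.073


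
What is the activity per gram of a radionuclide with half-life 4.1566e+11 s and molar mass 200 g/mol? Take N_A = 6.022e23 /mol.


lambda = ln(2) / t_half = ln(2) / 4.1566e+11 = 1.667582e-12 /s
SA = lambda * N_A / M
SA = 1.667582e-12 * 6.022e23 / 200
SA = 5.0211e+09 Bq/g

5.0211e+09


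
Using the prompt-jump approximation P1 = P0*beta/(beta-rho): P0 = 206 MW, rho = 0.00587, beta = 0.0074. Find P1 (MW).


P1/P0 = beta / (beta - rho)
P1/P0 = 0.0074 / (0.0074 - 0.00587) = 4.836601
P1 = 206 * 4.836601 = 996.34 MW

996.34


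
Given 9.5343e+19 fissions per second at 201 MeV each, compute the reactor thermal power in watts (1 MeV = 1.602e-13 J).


P = fission_rate * E_MeV * 1.602e-13
P = 9.5343e+19 * 201 * 1.602e-13
P = 3.0701e+09 W

3.0701e+09


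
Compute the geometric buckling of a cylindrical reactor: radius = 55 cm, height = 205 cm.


B^2 = (2.405/R)^2 + (pi/H)^2
B^2 = (2.405/55)^2 + (pi/205)^2
B^2 = 0.0021469 /cm^2

0.0021469


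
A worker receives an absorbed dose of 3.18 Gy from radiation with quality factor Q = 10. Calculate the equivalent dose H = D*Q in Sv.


H = D * Q
H = 3.18 * 10
H = 31.800 Sv

31.800


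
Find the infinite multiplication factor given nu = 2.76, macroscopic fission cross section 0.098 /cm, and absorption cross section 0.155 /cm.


k_inf = nu * Sigma_f / Sigma_a
k_inf = 2.76 * 0.098 / 0.155
k_inf = 1.7450

1.7450


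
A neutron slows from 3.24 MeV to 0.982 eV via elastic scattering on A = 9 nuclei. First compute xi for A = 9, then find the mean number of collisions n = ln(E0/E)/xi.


xi = 1 + (A-1)^2/(2A)*ln((A-1)/(A+1)) = 0.2066007 (for A = 9)
n = ln(E0/E) / xi
n = ln(3.24e6 / 0.982) / 0.2066007
n = ln(3.299389e+06) / 0.2066007 = 72.649

72.649


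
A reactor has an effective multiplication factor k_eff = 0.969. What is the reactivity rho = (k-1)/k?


rho = (k_eff - 1) / k_eff
rho = (0.969 - 1) / 0.969
rho = -0.031992

-0.031992


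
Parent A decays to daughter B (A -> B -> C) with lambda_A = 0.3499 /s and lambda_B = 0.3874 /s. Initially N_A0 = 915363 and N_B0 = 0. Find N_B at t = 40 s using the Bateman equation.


N_B(t) = lambda_A * N_A0 / (lambda_B - lambda_A) * [exp(-lambda_A*t) - exp(-lambda_B*t)]
exp(-0.3499*40) = 8.348615e-07; exp(-0.3874*40) = 1.862828e-07
N_B = 0.3499 * 915363 / (0.3874 - 0.3499) * (8.348615e-07 - 1.862828e-07)
N_B = 5.5395

5.5395


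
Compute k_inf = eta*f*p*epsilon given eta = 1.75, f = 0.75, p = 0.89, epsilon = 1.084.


k_inf = eta * f * p * epsilon
k_inf = 1.75 * 0.75 * 0.89 * 1.084
k_inf = 1.2662

1.2662


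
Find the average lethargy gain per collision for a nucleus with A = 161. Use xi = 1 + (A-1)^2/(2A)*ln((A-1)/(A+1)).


xi = 1 + (A-1)^2/(2A) * ln((A-1)/(A+1))
xi = 1 + (161-1)^2/(2*161) * ln((161-1)/(161 +1))
xi = 0.012371

0.012371


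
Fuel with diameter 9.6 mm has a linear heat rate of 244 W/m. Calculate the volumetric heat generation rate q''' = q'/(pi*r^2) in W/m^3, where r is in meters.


r = D / 2 / 1000 = 9.6 / 2 / 1000 = 0.0048 m
q''' = q' / (pi * r^2)
q''' = 244 / (pi * 0.0048^2)
q''' = 3.3710e+06 W/m^3

3.3710e+06


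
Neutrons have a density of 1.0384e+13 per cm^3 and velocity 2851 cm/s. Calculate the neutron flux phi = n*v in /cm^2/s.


phi = n * v
phi = 1.0384e+13 * 2851
phi = 2.9605e+16 /cm^2/s

2.9605e+16


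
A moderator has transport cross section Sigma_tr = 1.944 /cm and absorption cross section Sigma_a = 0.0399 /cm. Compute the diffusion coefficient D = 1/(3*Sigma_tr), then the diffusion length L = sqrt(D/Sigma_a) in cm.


D = 1 / (3 * Sigma_tr) = 1 / (3 * 1.944) = 0.1714678 cm
L = sqrt(D / Sigma_a)
L = sqrt(0.1714678 / 0.0399)
L = 2.0730 cm

2.0730


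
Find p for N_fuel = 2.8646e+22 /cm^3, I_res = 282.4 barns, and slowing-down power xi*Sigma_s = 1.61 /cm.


p = exp(-N * I * 1e-24 / (xi*Sigma_s))
p = exp(-2.8646e+22 * 282.4 * 1e-24 / 1.61)
p = 0.0065741

0.0065741


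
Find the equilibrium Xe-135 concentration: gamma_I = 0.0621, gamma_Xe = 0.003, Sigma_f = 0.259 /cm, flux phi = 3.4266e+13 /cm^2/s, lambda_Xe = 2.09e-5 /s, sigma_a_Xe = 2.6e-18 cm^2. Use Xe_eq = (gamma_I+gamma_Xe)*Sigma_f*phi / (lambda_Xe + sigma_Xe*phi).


Xe_eq = (gamma_I + gamma_Xe) * Sigma_f * phi / (lambda_Xe + sigma_Xe * phi)
Numerator = (0.0621 + 0.003) * 0.259 * 3.4266e+13 = 5.777556e+11
Denominator = 2.09e-5 + 2.6e-18 * 3.4266e+13 = 1.099916e-04
Xe_eq = 5.777556e+11 / 1.099916e-04 = 5.2527e+15 /cm^3

5.2527e+15


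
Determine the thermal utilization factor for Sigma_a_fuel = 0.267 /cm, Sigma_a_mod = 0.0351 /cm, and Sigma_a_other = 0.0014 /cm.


f = Sigma_a_fuel / (Sigma_a_fuel + Sigma_a_mod + Sigma_a_other)
f = 0.267 / (0.267 + 0.0351 + 0.0014)
f = 0.87974

0.87974


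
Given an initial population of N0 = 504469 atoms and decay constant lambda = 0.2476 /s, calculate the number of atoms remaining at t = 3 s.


N = N0 * exp(-lambda * t)
N = 504469 * exp(-0.2476 * 3)
N = 240016

240016


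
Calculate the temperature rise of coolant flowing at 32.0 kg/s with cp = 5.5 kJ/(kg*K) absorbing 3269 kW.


dT = Q / (m_dot * cp)
dT = 3269 / (32.0 * 5.5)
dT = 18.574 C

18.574


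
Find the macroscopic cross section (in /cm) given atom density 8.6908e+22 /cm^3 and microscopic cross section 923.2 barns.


Sigma = N * sigma_barns * 1e-24
Sigma = 8.6908e+22 * 923.2 * 1e-24
Sigma = 80.233 /cm

80.233


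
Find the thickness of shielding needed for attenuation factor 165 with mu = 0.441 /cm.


x = ln(factor) / mu
x = ln(165) / 0.441
x = 11.578 cm

11.578


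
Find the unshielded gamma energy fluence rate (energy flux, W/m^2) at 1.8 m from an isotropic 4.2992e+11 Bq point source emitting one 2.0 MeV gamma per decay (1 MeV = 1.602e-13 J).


psi = A * E * 1.602e-13 / (4*pi*r^2)
psi = 4.2992e+11 * 2.0 * 1.602e-13 / (4*pi*1.8^2)
psi = 0.0033832 W/m^2

0.0033832


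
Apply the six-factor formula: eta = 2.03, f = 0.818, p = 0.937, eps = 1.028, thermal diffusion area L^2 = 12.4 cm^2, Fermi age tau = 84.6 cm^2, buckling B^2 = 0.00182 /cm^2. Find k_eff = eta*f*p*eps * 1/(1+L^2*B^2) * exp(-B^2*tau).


k_inf = eta*f*p*eps = 2.03*0.818*0.937*1.028 = 1.599492
P_TNL = 1/(1 + L^2*B^2) = 1/(1 + 12.4*0.00182) = 0.9779301
P_FNL = exp(-B^2*tau) = exp(-0.00182*84.6) = 0.8572960
k_eff = k_inf * P_TNL * P_FNL = 1.599492 * 0.9779301 * 0.8572960
k_eff = 1.3410

1.3410


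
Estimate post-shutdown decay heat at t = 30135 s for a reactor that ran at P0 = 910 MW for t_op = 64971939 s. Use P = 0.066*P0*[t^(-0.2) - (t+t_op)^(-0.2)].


P/P0 = 0.066 * [t^(-0.2) - (t + t_op)^(-0.2)]
P/P0 = 0.066 * [30135^(-0.2) - (30135 + 64971939)^(-0.2)]
P/P0 = 0.066 * [0.1271118 - 0.02737881] = 0.006582377
P = 910 * 0.006582377 = 5.9900 MW

5.9900


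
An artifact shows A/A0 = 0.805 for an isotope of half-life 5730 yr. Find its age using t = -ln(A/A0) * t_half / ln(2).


lambda = ln(2) / t_half = ln(2) / 5730 = 1.209681e-04 /yr
t = -ln(A/A0) / lambda
t = -ln(0.805) / 1.209681e-04
t = 1793.1 yr

1793.1


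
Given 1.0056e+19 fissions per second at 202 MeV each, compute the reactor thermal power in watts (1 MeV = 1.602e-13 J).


P = fission_rate * E_MeV * 1.602e-13
P = 1.0056e+19 * 202 * 1.602e-13
P = 3.2542e+08 W

3.2542e+08


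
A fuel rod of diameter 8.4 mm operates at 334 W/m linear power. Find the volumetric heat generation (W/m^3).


r = D / 2 / 1000 = 8.4 / 2 / 1000 = 0.0042 m
q''' = q' / (pi * r^2)
q''' = 334 / (pi * 0.0042^2)
q''' = 6.0270e+06 W/m^3

6.0270e+06


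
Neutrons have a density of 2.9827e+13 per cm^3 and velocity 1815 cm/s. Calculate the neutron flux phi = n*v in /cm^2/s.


phi = n * v
phi = 2.9827e+13 * 1815
phi = 5.4136e+16 /cm^2/s

5.4136e+16


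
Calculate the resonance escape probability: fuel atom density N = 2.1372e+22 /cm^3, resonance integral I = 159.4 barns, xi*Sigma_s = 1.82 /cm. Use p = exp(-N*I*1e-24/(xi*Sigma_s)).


p = exp(-N * I * 1e-24 / (xi*Sigma_s))
p = exp(-2.1372e+22 * 159.4 * 1e-24 / 1.82)
p = 0.15384

0.15384


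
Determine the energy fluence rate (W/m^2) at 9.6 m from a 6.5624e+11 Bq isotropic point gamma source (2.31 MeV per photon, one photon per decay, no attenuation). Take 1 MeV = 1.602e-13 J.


psi = A * E * 1.602e-13 / (4*pi*r^2)
psi = 6.5624e+11 * 2.31 * 1.602e-13 / (4*pi*9.6^2)
psi = 2.0969e-04 W/m^2

2.0969e-04


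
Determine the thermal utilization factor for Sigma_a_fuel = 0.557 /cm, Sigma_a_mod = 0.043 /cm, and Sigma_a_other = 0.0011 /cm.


f = Sigma_a_fuel / (Sigma_a_fuel + Sigma_a_mod + Sigma_a_other)
f = 0.557 / (0.557 + 0.043 + 0.0011)
f = 0.92663

0.92663


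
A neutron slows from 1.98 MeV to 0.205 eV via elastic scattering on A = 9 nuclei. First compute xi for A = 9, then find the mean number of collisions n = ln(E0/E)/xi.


xi = 1 + (A-1)^2/(2A)*ln((A-1)/(A+1)) = 0.2066007 (for A = 9)
n = ln(E0/E) / xi
n = ln(1.98e6 / 0.205) / 0.2066007
n = ln(9.658537e+06) / 0.2066007 = 77.848

77.848


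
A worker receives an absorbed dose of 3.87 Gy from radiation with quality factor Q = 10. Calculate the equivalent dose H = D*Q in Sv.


H = D * Q
H = 3.87 * 10
H = 38.700 Sv

38.700


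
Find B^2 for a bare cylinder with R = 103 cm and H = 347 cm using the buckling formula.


B^2 = (2.405/R)^2 + (pi/H)^2
B^2 = (2.405/103)^2 + (pi/347)^2
B^2 = 6.2717e-04 /cm^2

6.2717e-04


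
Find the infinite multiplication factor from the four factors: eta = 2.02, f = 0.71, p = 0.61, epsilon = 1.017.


k_inf = eta * f * p * epsilon
k_inf = 2.02 * 0.71 * 0.61 * 1.017
k_inf = 0.88973

0.88973


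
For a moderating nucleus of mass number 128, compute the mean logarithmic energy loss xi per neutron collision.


xi = 1 + (A-1)^2/(2A) * ln((A-1)/(A+1))
xi = 1 + (128-1)^2/(2*128) * ln((128-1)/(128 +1))
xi = 0.015544

0.015544


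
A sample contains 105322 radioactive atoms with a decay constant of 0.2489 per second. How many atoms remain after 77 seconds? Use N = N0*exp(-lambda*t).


N = N0 * exp(-lambda * t)
N = 105322 * exp(-0.2489 * 77)
N = 5.0019e-04

5.0019e-04


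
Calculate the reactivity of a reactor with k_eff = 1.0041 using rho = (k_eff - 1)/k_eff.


rho = (k_eff - 1) / k_eff
rho = (1.0041 - 1) / 1.0041
rho = 0.0040833

0.0040833


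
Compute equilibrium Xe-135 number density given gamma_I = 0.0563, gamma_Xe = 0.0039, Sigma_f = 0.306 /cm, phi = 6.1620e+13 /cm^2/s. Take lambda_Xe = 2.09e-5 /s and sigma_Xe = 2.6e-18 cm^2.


Xe_eq = (gamma_I + gamma_Xe) * Sigma_f * phi / (lambda_Xe + sigma_Xe * phi)
Numerator = (0.0563 + 0.0039) * 0.306 * 6.1620e+13 = 1.135114e+12
Denominator = 2.09e-5 + 2.6e-18 * 6.1620e+13 = 1.811120e-04
Xe_eq = 1.135114e+12 / 1.811120e-04 = 6.2675e+15 /cm^3

6.2675e+15


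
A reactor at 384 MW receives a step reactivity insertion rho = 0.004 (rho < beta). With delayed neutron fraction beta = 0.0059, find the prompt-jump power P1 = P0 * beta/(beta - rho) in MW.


P1/P0 = beta / (beta - rho)
P1/P0 = 0.0059 / (0.0059 - 0.004) = 3.105263
P1 = 384 * 3.105263 = 1192.4 MW

1192.4


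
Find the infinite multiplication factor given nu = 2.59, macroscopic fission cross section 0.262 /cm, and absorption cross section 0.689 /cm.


k_inf = nu * Sigma_f / Sigma_a
k_inf = 2.59 * 0.262 / 0.689
k_inf = 0.98488

0.98488


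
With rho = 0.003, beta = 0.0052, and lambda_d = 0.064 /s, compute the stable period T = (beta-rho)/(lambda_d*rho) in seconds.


T = (beta - rho) / (lambda_d * rho)
T = (0.0052 - 0.003) / (0.064 * 0.003)
T = 11.458 s

11.458


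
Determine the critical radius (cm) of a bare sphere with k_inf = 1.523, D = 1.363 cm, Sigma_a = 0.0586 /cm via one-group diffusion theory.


L^2 = D / Sigma_a = 1.363 / 0.0586 = 23.25939 cm^2
B_m^2 = (k_inf - 1) / L^2 = (1.523 - 1) / 23.25939 = 0.02248554 /cm^2
For a bare sphere: B_g = pi/R, so R_c = pi / sqrt(B_m^2)
R_c = pi / sqrt(0.02248554) = 20.951 cm

20.951


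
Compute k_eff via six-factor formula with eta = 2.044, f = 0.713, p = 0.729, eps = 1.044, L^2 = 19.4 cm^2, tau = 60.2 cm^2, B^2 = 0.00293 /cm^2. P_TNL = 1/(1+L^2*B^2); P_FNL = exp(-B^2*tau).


k_inf = eta*f*p*eps = 2.044*0.713*0.729*1.044 = 1.109171
P_TNL = 1/(1 + L^2*B^2) = 1/(1 + 19.4*0.00293) = 0.9462152
P_FNL = exp(-B^2*tau) = exp(-0.00293*60.2) = 0.8382943
k_eff = k_inf * P_TNL * P_FNL = 1.109171 * 0.9462152 * 0.8382943
k_eff = 0.87980

0.87980


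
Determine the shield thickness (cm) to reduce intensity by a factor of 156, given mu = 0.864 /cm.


x = ln(factor) / mu
x = ln(156) / 0.864
x = 5.8447 cm

5.8447


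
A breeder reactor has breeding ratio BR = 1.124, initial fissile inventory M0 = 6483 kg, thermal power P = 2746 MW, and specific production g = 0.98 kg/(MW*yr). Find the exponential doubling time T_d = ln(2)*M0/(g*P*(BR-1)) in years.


Breeding gain G = BR - 1 = 1.124 - 1 = 0.124
Fissile production rate = g * P * G = 0.98 * 2746 * 0.124 = 333.69392 kg/yr
T_d = ln(2) * M0 / (g * P * G)
T_d = ln(2) * 6483 / 333.69392 = 13.466 yr

13.466


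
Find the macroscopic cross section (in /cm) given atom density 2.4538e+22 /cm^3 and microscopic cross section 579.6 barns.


Sigma = N * sigma_barns * 1e-24
Sigma = 2.4538e+22 * 579.6 * 1e-24
Sigma = 14.222 /cm

14.222


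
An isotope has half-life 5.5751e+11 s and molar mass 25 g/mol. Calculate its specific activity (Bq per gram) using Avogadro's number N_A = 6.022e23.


lambda = ln(2) / t_half = ln(2) / 5.5751e+11 = 1.243291e-12 /s
SA = lambda * N_A / M
SA = 1.243291e-12 * 6.022e23 / 25
SA = 2.9948e+10 Bq/g

2.9948e+10


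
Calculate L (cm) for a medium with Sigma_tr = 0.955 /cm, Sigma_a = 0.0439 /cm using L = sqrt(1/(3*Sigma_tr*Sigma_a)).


D = 1 / (3 * Sigma_tr) = 1 / (3 * 0.955) = 0.3490401 cm
L = sqrt(D / Sigma_a)
L = sqrt(0.3490401 / 0.0439)
L = 2.8197 cm

2.8197


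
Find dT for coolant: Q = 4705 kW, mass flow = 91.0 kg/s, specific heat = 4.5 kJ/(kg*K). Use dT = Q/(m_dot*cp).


dT = Q / (m_dot * cp)
dT = 4705 / (91.0 * 4.5)
dT = 11.490 C

11.490


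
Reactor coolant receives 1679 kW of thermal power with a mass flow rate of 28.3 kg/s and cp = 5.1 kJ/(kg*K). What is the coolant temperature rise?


dT = Q / (m_dot * cp)
dT = 1679 / (28.3 * 5.1)
dT = 11.633 C

11.633


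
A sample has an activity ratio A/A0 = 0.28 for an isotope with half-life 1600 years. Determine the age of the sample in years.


lambda = ln(2) / t_half = ln(2) / 1600 = 4.332170e-04 /yr
t = -ln(A/A0) / lambda
t = -ln(0.28) / 4.332170e-04
t = 2938.4 yr

2938.4


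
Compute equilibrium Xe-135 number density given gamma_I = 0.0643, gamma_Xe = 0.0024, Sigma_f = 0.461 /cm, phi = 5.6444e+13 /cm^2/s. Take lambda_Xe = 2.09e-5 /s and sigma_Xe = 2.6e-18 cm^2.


Xe_eq = (gamma_I + gamma_Xe) * Sigma_f * phi / (lambda_Xe + sigma_Xe * phi)
Numerator = (0.0643 + 0.0024) * 0.461 * 5.6444e+13 = 1.735580e+12
Denominator = 2.09e-5 + 2.6e-18 * 5.6444e+13 = 1.676544e-04
Xe_eq = 1.735580e+12 / 1.676544e-04 = 1.0352e+16 /cm^3

1.0352e+16


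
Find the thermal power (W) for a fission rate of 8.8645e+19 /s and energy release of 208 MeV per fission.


P = fission_rate * E_MeV * 1.602e-13
P = 8.8645e+19 * 208 * 1.602e-13
P = 2.9538e+09 W

2.9538e+09


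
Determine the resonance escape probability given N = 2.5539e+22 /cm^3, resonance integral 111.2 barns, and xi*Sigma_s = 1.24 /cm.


p = exp(-N * I * 1e-24 / (xi*Sigma_s))
p = exp(-2.5539e+22 * 111.2 * 1e-24 / 1.24)
p = 0.10124

0.10124


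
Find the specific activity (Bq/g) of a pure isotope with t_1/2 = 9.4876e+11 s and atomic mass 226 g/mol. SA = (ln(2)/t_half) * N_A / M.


lambda = ln(2) / t_half = ln(2) / 9.4876e+11 = 7.305822e-13 /s
SA = lambda * N_A / M
SA = 7.305822e-13 * 6.022e23 / 226
SA = 1.9467e+09 Bq/g

1.9467e+09


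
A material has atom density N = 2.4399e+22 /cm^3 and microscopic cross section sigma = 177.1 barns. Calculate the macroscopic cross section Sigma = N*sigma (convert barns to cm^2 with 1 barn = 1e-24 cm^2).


Sigma = N * sigma_barns * 1e-24
Sigma = 2.4399e+22 * 177.1 * 1e-24
Sigma = 4.3211 /cm

4.3211


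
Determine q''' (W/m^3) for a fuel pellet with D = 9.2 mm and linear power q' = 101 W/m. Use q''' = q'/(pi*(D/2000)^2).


r = D / 2 / 1000 = 9.2 / 2 / 1000 = 0.0046 m
q''' = q' / (pi * r^2)
q''' = 101 / (pi * 0.0046^2)
q''' = 1.5193e+06 W/m^3

1.5193e+06


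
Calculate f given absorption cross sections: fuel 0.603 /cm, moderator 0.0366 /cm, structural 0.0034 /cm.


f = Sigma_a_fuel / (Sigma_a_fuel + Sigma_a_mod + Sigma_a_other)
f = 0.603 / (0.603 + 0.0366 + 0.0034)
f = 0.93779

0.93779


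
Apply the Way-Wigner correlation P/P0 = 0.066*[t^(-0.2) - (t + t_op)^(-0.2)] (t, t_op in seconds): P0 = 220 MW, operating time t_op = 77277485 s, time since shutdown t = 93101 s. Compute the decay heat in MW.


P/P0 = 0.066 * [t^(-0.2) - (t + t_op)^(-0.2)]
P/P0 = 0.066 * [93101^(-0.2) - (93101 + 77277485)^(-0.2)]
P/P0 = 0.066 * [0.1014400 - 0.02644142] = 0.004949906
P = 220 * 0.004949906 = 1.0890 MW

1.0890


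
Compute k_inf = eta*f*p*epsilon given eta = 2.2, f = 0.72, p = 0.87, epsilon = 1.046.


k_inf = eta * f * p * epsilon
k_inf = 2.2 * 0.72 * 0.87 * 1.046
k_inf = 1.4415

1.4415


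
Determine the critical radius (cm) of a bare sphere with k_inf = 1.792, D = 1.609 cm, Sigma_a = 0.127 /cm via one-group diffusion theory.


L^2 = D / Sigma_a = 1.609 / 0.127 = 12.66929 cm^2
B_m^2 = (k_inf - 1) / L^2 = (1.792 - 1) / 12.66929 = 0.06251337 /cm^2
For a bare sphere: B_g = pi/R, so R_c = pi / sqrt(B_m^2)
R_c = pi / sqrt(0.06251337) = 12.565 cm

12.565


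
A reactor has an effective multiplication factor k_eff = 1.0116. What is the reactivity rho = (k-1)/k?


rho = (k_eff - 1) / k_eff
rho = (1.0116 - 1) / 1.0116
rho = 0.011467

0.011467


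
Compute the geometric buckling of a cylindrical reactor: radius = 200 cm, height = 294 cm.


B^2 = (2.405/R)^2 + (pi/H)^2
B^2 = (2.405/200)^2 + (pi/294)^2
B^2 = 2.5878e-04 /cm^2

2.5878e-04


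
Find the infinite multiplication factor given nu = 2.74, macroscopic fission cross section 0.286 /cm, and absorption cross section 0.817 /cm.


k_inf = nu * Sigma_f / Sigma_a
k_inf = 2.74 * 0.286 / 0.817
k_inf = 0.95917

0.95917


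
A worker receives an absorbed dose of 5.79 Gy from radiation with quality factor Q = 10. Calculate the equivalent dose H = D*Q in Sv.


H = D * Q
H = 5.79 * 10
H = 57.900 Sv

57.900


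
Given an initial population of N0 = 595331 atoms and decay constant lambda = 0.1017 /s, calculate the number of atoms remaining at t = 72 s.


N = N0 * exp(-lambda * t)
N = 595331 * exp(-0.1017 * 72)
N = 393.26

393.26


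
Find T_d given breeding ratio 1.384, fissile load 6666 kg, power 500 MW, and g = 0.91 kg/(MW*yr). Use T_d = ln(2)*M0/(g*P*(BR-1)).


Breeding gain G = BR - 1 = 1.384 - 1 = 0.384
Fissile production rate = g * P * G = 0.91 * 500 * 0.384 = 174.72 kg/yr
T_d = ln(2) * M0 / (g * P * G)
T_d = ln(2) * 6666 / 174.72 = 26.445 yr

26.445


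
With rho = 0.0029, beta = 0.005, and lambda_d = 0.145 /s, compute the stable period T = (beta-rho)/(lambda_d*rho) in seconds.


T = (beta - rho) / (lambda_d * rho)
T = (0.005 - 0.0029) / (0.145 * 0.0029)
T = 4.9941 s

4.9941


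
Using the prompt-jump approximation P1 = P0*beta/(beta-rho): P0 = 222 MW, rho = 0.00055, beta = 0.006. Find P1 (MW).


P1/P0 = beta / (beta - rho)
P1/P0 = 0.006 / (0.006 - 0.00055) = 1.100917
P1 = 222 * 1.100917 = 244.40 MW

244.40


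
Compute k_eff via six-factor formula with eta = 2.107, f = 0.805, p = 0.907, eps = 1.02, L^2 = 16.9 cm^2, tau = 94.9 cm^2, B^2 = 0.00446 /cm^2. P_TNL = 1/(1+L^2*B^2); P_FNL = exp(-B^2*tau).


k_inf = eta*f*p*eps = 2.107*0.805*0.907*1.02 = 1.569162
P_TNL = 1/(1 + L^2*B^2) = 1/(1 + 16.9*0.00446) = 0.9299090
P_FNL = exp(-B^2*tau) = exp(-0.00446*94.9) = 0.6549123
k_eff = k_inf * P_TNL * P_FNL = 1.569162 * 0.9299090 * 0.6549123
k_eff = 0.95563

0.95563


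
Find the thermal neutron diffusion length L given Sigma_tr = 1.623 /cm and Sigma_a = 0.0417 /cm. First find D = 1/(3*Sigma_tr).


D = 1 / (3 * Sigma_tr) = 1 / (3 * 1.623) = 0.2053810 cm
L = sqrt(D / Sigma_a)
L = sqrt(0.2053810 / 0.0417)
L = 2.2193 cm

2.2193


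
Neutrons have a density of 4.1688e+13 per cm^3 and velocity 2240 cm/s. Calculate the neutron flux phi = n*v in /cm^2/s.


phi = n * v
phi = 4.1688e+13 * 2240
phi = 9.3381e+16 /cm^2/s

9.3381e+16


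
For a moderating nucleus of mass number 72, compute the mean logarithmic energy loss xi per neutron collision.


xi = 1 + (A-1)^2/(2A) * ln((A-1)/(A+1))
xi = 1 + (72-1)^2/(2*72) * ln((72-1)/(72 +1))
xi = 0.027522

0.027522


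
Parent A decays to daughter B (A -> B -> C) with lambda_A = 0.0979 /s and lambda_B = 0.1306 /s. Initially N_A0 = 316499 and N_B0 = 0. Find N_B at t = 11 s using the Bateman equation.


N_B(t) = lambda_A * N_A0 / (lambda_B - lambda_A) * [exp(-lambda_A*t) - exp(-lambda_B*t)]
exp(-0.0979*11) = 0.3406499; exp(-0.1306*11) = 0.2377347
N_B = 0.0979 * 316499 / (0.1306 - 0.0979) * (0.3406499 - 0.2377347)
N_B = 97518

97518


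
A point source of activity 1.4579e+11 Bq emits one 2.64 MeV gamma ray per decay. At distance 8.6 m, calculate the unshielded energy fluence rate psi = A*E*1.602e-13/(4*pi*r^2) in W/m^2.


psi = A * E * 1.602e-13 / (4*pi*r^2)
psi = 1.4579e+11 * 2.64 * 1.602e-13 / (4*pi*8.6^2)
psi = 6.6342e-05 W/m^2

6.6342e-05


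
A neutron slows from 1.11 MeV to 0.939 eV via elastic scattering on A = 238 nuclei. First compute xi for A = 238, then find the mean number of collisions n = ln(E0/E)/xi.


xi = 1 + (A-1)^2/(2A)*ln((A-1)/(A+1)) = 0.008379872 (for A = 238)
n = ln(E0/E) / xi
n = ln(1.11e6 / 0.939) / 0.008379872
n = ln(1.182109e+06) / 0.008379872 = 1668.6

1668.6


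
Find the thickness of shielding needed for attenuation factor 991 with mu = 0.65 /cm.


x = ln(factor) / mu
x = ln(991) / 0.65
x = 10.613 cm

10.613


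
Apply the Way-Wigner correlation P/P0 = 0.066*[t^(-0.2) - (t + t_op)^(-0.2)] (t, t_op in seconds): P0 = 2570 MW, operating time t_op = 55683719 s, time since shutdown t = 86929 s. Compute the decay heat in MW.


P/P0 = 0.066 * [t^(-0.2) - (t + t_op)^(-0.2)]
P/P0 = 0.066 * [86929^(-0.2) - (86929 + 55683719)^(-0.2)]
P/P0 = 0.066 * [0.1028412 - 0.02823052] = 0.004924305
P = 2570 * 0.004924305 = 12.655 MW

12.655


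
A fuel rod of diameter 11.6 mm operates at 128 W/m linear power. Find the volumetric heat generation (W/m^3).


r = D / 2 / 1000 = 11.6 / 2 / 1000 = 0.0058 m
q''' = q' / (pi * r^2)
q''' = 128 / (pi * 0.0058^2)
q''' = 1.2112e+06 W/m^3

1.2112e+06


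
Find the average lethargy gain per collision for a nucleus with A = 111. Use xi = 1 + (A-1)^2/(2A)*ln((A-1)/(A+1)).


xi = 1 + (A-1)^2/(2A) * ln((A-1)/(A+1))
xi = 1 + (111-1)^2/(2*111) * ln((111-1)/(111 +1))
xi = 0.017910

0.017910


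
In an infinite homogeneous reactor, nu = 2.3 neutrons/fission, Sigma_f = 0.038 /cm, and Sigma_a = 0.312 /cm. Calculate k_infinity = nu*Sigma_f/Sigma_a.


k_inf = nu * Sigma_f / Sigma_a
k_inf = 2.3 * 0.038 / 0.312
k_inf = 0.28013

0.28013


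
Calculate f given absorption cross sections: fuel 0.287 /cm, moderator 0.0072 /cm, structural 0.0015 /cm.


f = Sigma_a_fuel / (Sigma_a_fuel + Sigma_a_mod + Sigma_a_other)
f = 0.287 / (0.287 + 0.0072 + 0.0015)
f = 0.97058

0.97058


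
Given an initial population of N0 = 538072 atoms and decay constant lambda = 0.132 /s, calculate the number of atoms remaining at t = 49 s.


N = N0 * exp(-lambda * t)
N = 538072 * exp(-0.132 * 49)
N = 835.26

835.26


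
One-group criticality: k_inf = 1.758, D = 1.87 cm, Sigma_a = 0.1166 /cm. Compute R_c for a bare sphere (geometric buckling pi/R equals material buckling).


L^2 = D / Sigma_a = 1.87 / 0.1166 = 16.03774 cm^2
B_m^2 = (k_inf - 1) / L^2 = (1.758 - 1) / 16.03774 = 0.04726352 /cm^2
For a bare sphere: B_g = pi/R, so R_c = pi / sqrt(B_m^2)
R_c = pi / sqrt(0.04726352) = 14.451 cm

14.451


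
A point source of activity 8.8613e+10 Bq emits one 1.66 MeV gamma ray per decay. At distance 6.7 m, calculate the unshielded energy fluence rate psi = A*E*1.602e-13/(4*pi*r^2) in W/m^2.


psi = A * E * 1.602e-13 / (4*pi*r^2)
psi = 8.8613e+10 * 1.66 * 1.602e-13 / (4*pi*6.7^2)
psi = 4.1774e-05 W/m^2

4.1774e-05


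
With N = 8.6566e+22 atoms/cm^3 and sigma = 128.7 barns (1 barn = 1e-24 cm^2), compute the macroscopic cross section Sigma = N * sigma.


Sigma = N * sigma_barns * 1e-24
Sigma = 8.6566e+22 * 128.7 * 1e-24
Sigma = 11.141 /cm

11.141


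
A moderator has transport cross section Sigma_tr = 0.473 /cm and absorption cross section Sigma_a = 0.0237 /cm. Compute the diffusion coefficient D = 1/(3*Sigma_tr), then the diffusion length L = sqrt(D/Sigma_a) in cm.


D = 1 / (3 * Sigma_tr) = 1 / (3 * 0.473) = 0.7047216 cm
L = sqrt(D / Sigma_a)
L = sqrt(0.7047216 / 0.0237)
L = 5.4530 cm

5.4530


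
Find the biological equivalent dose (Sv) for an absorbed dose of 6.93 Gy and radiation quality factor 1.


H = D * Q
H = 6.93 * 1
H = 6.9300 Sv

6.9300


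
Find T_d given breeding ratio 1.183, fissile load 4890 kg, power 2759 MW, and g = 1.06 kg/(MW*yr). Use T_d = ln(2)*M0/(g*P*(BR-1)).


Breeding gain G = BR - 1 = 1.183 - 1 = 0.183
Fissile production rate = g * P * G = 1.06 * 2759 * 0.183 = 535.19082 kg/yr
T_d = ln(2) * M0 / (g * P * G)
T_d = ln(2) * 4890 / 535.19082 = 6.3332 yr

6.3332


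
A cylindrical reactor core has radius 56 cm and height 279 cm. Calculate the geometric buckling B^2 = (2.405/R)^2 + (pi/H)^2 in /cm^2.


B^2 = (2.405/R)^2 + (pi/H)^2
B^2 = (2.405/56)^2 + (pi/279)^2
B^2 = 0.0019712 /cm^2

0.0019712


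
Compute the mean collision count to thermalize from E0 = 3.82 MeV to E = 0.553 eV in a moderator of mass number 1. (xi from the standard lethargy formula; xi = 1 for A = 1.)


xi = 1 + (A-1)^2/(2A)*ln((A-1)/(A+1)) = 1 (for A = 1)
n = ln(E0/E) / xi
n = ln(3.82e6 / 0.553) / 1
n = ln(6.907776e+06) / 1 = 15.748

15.748


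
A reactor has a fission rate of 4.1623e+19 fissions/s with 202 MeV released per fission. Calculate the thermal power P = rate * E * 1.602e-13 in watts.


P = fission_rate * E_MeV * 1.602e-13
P = 4.1623e+19 * 202 * 1.602e-13
P = 1.3469e+09 W

1.3469e+09


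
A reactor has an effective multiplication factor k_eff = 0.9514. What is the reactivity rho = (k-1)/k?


rho = (k_eff - 1) / k_eff
rho = (0.9514 - 1) / 0.9514
rho = -0.051083

-0.051083


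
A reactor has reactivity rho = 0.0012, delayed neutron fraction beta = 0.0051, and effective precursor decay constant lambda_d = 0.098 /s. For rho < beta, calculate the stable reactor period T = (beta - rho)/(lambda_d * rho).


T = (beta - rho) / (lambda_d * rho)
T = (0.0051 - 0.0012) / (0.098 * 0.0012)
T = 33.163 s

33.163


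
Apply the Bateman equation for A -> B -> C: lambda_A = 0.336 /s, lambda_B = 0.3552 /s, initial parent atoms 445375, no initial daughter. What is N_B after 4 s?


N_B(t) = lambda_A * N_A0 / (lambda_B - lambda_A) * [exp(-lambda_A*t) - exp(-lambda_B*t)]
exp(-0.336*4) = 0.2608004; exp(-0.3552*4) = 0.2415207
N_B = 0.336 * 445375 / (0.3552 - 0.336) * (0.2608004 - 0.2415207)
N_B = 150267

150267


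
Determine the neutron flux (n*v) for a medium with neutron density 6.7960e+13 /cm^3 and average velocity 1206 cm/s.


phi = n * v
phi = 6.7960e+13 * 1206
phi = 8.1960e+16 /cm^2/s

8.1960e+16


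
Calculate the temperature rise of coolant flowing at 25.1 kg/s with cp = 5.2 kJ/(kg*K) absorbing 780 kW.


dT = Q / (m_dot * cp)
dT = 780 / (25.1 * 5.2)
dT = 5.9761 C

5.9761


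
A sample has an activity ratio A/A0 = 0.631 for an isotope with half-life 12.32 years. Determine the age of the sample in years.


lambda = ln(2) / t_half = ln(2) / 12.32 = 0.05626195 /yr
t = -ln(A/A0) / lambda
t = -ln(0.631) / 0.05626195
t = 8.1840 yr

8.1840


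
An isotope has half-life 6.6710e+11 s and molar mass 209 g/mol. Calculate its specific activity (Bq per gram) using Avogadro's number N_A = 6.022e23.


lambda = ln(2) / t_half = ln(2) / 6.6710e+11 = 1.039045e-12 /s
SA = lambda * N_A / M
SA = 1.039045e-12 * 6.022e23 / 209
SA = 2.9938e+09 Bq/g

2.9938e+09


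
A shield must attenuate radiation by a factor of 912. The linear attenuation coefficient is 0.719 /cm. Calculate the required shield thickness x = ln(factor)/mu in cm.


x = ln(factor) / mu
x = ln(912) / 0.719
x = 9.4793 cm

9.4793


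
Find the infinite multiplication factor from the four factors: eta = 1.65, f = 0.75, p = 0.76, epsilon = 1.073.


k_inf = eta * f * p * epsilon
k_inf = 1.65 * 0.75 * 0.76 * 1.073
k_inf = 1.0092

1.0092


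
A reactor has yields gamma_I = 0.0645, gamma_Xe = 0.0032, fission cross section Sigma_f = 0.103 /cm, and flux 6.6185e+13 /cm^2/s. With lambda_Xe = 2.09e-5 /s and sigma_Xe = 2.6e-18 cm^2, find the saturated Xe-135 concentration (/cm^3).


Xe_eq = (gamma_I + gamma_Xe) * Sigma_f * phi / (lambda_Xe + sigma_Xe * phi)
Numerator = (0.0645 + 0.0032) * 0.103 * 6.6185e+13 = 4.615146e+11
Denominator = 2.09e-5 + 2.6e-18 * 6.6185e+13 = 1.929810e-04
Xe_eq = 4.615146e+11 / 1.929810e-04 = 2.3915e+15 /cm^3

2.3915e+15


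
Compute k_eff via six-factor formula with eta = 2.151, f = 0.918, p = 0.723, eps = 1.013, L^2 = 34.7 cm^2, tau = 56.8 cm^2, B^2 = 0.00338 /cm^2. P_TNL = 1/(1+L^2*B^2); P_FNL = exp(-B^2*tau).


k_inf = eta*f*p*eps = 2.151*0.918*0.723*1.013 = 1.446208
P_TNL = 1/(1 + L^2*B^2) = 1/(1 + 34.7*0.00338) = 0.8950260
P_FNL = exp(-B^2*tau) = exp(-0.00338*56.8) = 0.8253201
k_eff = k_inf * P_TNL * P_FNL = 1.446208 * 0.8950260 * 0.8253201
k_eff = 1.0683

1.0683


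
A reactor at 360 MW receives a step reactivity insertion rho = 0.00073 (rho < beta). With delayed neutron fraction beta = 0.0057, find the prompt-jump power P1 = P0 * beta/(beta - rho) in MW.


P1/P0 = beta / (beta - rho)
P1/P0 = 0.0057 / (0.0057 - 0.00073) = 1.146881
P1 = 360 * 1.146881 = 412.88 MW

412.88


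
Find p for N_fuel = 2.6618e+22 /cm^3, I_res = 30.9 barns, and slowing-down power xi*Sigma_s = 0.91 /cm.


p = exp(-N * I * 1e-24 / (xi*Sigma_s))
p = exp(-2.6618e+22 * 30.9 * 1e-24 / 0.91)
p = 0.40501

0.40501


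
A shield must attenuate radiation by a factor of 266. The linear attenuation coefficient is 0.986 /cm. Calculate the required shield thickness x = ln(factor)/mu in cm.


x = ln(factor) / mu
x = ln(266) / 0.986
x = 5.6628 cm

5.6628
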